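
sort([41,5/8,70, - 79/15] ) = [-79/15,5/8, 41,70 ]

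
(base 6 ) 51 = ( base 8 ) 37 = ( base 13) 25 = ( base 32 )v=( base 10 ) 31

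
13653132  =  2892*4721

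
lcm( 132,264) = 264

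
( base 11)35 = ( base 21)1h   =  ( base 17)24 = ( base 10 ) 38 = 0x26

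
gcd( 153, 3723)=51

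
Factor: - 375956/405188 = - 463^1*499^(-1) = - 463/499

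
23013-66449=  - 43436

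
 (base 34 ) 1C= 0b101110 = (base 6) 114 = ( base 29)1h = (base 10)46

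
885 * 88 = 77880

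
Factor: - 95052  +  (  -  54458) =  - 2^1 * 5^1 *14951^1 =- 149510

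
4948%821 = 22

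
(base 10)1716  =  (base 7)5001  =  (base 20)45G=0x6B4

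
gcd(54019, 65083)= 1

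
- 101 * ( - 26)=2626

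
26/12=13/6 = 2.17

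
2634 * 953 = 2510202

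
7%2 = 1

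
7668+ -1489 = 6179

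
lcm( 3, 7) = 21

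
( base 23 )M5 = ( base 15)241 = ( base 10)511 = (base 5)4021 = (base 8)777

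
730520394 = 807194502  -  76674108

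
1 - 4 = -3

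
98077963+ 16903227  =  114981190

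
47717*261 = 12454137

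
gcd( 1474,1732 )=2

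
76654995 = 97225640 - 20570645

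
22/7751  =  22/7751 = 0.00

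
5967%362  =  175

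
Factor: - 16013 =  - 67^1*239^1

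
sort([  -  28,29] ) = [ - 28,29 ]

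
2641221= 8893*297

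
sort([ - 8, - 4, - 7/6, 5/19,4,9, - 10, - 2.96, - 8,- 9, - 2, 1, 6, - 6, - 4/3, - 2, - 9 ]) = [ - 10,-9, - 9, - 8, - 8, - 6,-4, - 2.96, - 2,  -  2, - 4/3, - 7/6,5/19, 1,4,6 , 9 ] 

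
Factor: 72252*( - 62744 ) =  - 2^5*3^4*11^1*23^1 * 31^1*223^1 =-4533379488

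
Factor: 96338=2^1*11^1*29^1*151^1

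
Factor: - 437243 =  - 437243^1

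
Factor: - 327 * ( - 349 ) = 114123  =  3^1 * 109^1*349^1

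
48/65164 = 12/16291 = 0.00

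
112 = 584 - 472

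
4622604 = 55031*84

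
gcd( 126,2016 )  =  126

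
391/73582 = 391/73582= 0.01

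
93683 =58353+35330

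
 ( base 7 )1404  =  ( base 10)543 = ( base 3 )202010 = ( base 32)gv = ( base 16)21F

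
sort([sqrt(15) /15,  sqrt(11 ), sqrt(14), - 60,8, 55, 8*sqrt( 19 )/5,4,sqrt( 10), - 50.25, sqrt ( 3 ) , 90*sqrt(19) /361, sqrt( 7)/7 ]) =[ - 60, - 50.25,sqrt(15) /15, sqrt ( 7)/7, 90*sqrt(19)/361, sqrt ( 3 ) , sqrt (10), sqrt( 11),sqrt (14),4, 8*sqrt ( 19) /5, 8, 55]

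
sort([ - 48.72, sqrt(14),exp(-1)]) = [  -  48.72,exp ( -1 ),sqrt (14 ) ] 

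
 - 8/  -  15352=1/1919 =0.00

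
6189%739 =277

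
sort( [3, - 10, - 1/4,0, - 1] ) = [ - 10, - 1,-1/4,  0,3]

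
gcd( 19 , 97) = 1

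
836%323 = 190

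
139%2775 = 139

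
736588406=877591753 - 141003347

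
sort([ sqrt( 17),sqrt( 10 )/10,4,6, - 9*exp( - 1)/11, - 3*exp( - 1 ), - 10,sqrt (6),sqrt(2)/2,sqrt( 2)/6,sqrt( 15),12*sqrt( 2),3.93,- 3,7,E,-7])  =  [- 10, - 7,  -  3,  -  3*exp( - 1), - 9*exp ( - 1)/11,  sqrt(2) /6,sqrt( 10)/10, sqrt( 2)/2,sqrt( 6 ),E,sqrt(15 ),3.93,4,sqrt( 17),6,  7,12 * sqrt(2)] 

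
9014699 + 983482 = 9998181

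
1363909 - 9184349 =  - 7820440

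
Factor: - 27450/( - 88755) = 30/97 = 2^1*3^1*5^1*97^( - 1)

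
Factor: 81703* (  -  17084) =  - 2^2*4271^1*81703^1 = -1395814052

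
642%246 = 150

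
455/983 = 455/983 = 0.46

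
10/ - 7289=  - 10/7289 =- 0.00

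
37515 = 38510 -995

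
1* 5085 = 5085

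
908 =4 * 227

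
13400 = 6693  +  6707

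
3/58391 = 3/58391 = 0.00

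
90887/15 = 6059 + 2/15  =  6059.13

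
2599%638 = 47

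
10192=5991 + 4201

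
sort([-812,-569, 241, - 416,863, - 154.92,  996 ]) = [-812,  -  569, - 416, - 154.92, 241, 863,996 ] 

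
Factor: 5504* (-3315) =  - 2^7*3^1*5^1 * 13^1*17^1*43^1 = - 18245760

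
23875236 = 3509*6804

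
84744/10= 42372/5   =  8474.40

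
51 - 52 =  - 1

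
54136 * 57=3085752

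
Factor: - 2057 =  - 11^2*17^1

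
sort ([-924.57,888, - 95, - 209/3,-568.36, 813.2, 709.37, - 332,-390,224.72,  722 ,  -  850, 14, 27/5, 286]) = [-924.57, - 850, - 568.36, - 390,  -  332, - 95 , - 209/3, 27/5, 14, 224.72,  286,709.37,722,813.2, 888]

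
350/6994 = 175/3497 = 0.05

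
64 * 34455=2205120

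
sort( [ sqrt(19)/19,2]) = [ sqrt(19 ) /19,  2]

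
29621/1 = 29621 = 29621.00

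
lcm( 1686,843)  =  1686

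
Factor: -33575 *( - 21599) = 725186425   =  5^2* 17^1*79^1*21599^1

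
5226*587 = 3067662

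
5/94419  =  5/94419= 0.00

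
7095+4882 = 11977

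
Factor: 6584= 2^3*823^1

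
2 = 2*1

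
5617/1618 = 5617/1618  =  3.47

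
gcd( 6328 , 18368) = 56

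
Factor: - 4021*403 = -13^1*31^1* 4021^1 = -  1620463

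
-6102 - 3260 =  -9362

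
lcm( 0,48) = 0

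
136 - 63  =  73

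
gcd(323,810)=1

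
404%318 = 86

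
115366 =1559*74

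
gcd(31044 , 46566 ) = 15522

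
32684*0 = 0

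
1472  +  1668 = 3140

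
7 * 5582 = 39074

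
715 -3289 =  - 2574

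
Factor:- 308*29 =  - 8932 = - 2^2*7^1*11^1*29^1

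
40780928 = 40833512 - 52584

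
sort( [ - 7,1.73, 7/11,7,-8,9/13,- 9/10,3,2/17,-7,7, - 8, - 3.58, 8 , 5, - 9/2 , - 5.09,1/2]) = [ - 8, - 8, - 7 , - 7, - 5.09, - 9/2, - 3.58,  -  9/10,2/17, 1/2,7/11, 9/13, 1.73, 3,5,7,7,8 ]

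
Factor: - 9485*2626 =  - 2^1 * 5^1*7^1*13^1*  101^1* 271^1  =  - 24907610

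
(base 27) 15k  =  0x374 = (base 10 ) 884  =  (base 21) 202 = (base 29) 11e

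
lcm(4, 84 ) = 84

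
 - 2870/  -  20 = 143 + 1/2 =143.50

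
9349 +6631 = 15980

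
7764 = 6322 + 1442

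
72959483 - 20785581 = 52173902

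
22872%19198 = 3674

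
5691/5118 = 1897/1706 = 1.11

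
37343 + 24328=61671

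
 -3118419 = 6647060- 9765479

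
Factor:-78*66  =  -5148 = - 2^2 * 3^2 * 11^1*13^1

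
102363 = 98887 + 3476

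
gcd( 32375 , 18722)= 37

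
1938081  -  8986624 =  - 7048543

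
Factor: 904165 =5^1*67^1*2699^1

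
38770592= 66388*584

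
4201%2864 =1337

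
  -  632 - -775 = 143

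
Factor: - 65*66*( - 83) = 2^1*3^1*5^1 * 11^1*13^1 * 83^1 = 356070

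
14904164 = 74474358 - 59570194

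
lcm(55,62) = 3410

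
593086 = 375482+217604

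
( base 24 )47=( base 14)75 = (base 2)1100111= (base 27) 3M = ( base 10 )103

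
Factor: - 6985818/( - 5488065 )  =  776202/609785   =  2^1 * 3^1 *5^( - 1 )*7^1*11^ (  -  1 )*11087^( - 1)*18481^1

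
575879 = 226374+349505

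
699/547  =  1 + 152/547 = 1.28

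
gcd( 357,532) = 7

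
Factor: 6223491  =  3^2*691499^1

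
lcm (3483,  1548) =13932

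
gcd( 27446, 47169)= 1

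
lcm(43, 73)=3139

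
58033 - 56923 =1110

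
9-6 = 3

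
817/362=2+93/362 = 2.26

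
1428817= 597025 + 831792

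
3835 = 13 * 295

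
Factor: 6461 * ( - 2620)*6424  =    -  2^5 * 5^1*7^1*11^1 * 13^1*71^1*73^1 * 131^1 = - 108744315680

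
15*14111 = 211665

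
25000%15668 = 9332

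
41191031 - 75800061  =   - 34609030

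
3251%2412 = 839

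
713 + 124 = 837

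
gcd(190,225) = 5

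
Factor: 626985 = 3^2*5^1  *  13933^1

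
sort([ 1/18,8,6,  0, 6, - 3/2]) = [ - 3/2, 0,1/18,6,6,8 ]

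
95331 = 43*2217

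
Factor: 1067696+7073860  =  2^2*3^1*678463^1 = 8141556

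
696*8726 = 6073296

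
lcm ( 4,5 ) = 20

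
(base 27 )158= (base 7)2354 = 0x368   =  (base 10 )872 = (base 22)1HE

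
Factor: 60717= 3^1*37^1*547^1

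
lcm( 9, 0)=0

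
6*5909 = 35454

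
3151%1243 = 665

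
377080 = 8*47135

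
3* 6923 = 20769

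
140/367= 140/367  =  0.38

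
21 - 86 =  - 65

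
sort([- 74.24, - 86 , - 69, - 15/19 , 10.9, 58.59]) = [ - 86, - 74.24, - 69, - 15/19, 10.9, 58.59] 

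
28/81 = 28/81 = 0.35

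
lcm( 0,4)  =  0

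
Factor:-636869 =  - 29^1*21961^1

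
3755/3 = 3755/3 = 1251.67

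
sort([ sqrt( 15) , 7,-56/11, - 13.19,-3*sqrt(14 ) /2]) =[ - 13.19,-3*sqrt( 14 )/2, - 56/11, sqrt( 15), 7 ] 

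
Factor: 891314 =2^1*445657^1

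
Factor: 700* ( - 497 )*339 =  - 117938100 = - 2^2 * 3^1*5^2* 7^2*71^1*113^1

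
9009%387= 108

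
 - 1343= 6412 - 7755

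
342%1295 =342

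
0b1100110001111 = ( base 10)6543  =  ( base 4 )1212033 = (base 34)5MF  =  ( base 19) I27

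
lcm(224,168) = 672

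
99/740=99/740 = 0.13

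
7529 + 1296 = 8825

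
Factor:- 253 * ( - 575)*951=138346725 = 3^1*5^2 * 11^1*23^2 * 317^1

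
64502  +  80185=144687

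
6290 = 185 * 34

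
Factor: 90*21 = 1890 =2^1  *  3^3*5^1 * 7^1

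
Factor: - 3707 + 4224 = 11^1 * 47^1 = 517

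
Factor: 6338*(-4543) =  - 28793534 = - 2^1  *7^1 * 11^1*59^1*3169^1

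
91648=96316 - 4668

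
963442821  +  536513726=1499956547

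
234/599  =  234/599 =0.39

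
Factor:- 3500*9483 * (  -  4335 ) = 143880817500=2^2*3^2*5^4 * 7^1*17^2*29^1*109^1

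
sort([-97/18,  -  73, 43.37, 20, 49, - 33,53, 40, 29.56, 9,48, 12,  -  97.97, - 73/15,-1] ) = [-97.97, - 73, - 33, -97/18, - 73/15, - 1,  9, 12, 20, 29.56,40,43.37, 48,49, 53 ] 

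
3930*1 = 3930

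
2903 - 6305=  -  3402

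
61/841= 61/841=0.07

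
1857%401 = 253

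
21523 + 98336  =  119859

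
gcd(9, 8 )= 1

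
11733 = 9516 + 2217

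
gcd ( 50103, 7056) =9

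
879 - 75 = 804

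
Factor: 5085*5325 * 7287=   197314653375  =  3^4 * 5^3*7^1 * 71^1*113^1*347^1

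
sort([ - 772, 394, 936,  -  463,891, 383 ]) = [ - 772 ,-463,383, 394,891, 936]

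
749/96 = 7 + 77/96 = 7.80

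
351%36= 27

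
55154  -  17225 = 37929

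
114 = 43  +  71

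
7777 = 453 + 7324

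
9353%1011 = 254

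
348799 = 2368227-2019428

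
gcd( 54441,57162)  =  3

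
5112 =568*9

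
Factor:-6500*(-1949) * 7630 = 96660655000 = 2^3*5^4*7^1*13^1 * 109^1*1949^1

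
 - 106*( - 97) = 10282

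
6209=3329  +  2880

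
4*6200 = 24800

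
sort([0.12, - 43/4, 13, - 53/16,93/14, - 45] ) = [-45, - 43/4,- 53/16, 0.12,93/14, 13 ]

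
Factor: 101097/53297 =3^2*47^1*223^ ( - 1) =423/223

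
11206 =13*862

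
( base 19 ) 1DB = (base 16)26B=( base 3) 211221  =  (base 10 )619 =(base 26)NL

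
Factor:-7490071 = -547^1*13693^1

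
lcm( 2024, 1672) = 38456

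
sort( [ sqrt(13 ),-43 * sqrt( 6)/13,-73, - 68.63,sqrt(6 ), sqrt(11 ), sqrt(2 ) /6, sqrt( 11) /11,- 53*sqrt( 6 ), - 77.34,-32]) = [ - 53 * sqrt(6 ), - 77.34,  -  73, - 68.63,- 32,  -  43*sqrt( 6 )/13, sqrt(2 ) /6,  sqrt(11) /11,sqrt(6), sqrt(11 ), sqrt( 13)]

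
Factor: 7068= 2^2*3^1 * 19^1*31^1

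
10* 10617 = 106170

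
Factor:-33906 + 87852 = 53946 = 2^1*3^6 *37^1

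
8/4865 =8/4865 =0.00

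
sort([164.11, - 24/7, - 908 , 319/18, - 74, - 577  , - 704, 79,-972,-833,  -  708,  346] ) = [ - 972, - 908, - 833,- 708, - 704, - 577, - 74 ,-24/7,319/18,79,164.11, 346]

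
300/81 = 100/27 = 3.70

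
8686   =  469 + 8217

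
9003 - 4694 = 4309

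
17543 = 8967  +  8576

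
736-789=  - 53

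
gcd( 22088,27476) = 4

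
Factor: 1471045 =5^1*239^1* 1231^1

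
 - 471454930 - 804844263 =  - 1276299193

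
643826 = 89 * 7234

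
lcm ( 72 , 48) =144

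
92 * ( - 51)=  - 4692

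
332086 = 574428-242342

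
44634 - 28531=16103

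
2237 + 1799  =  4036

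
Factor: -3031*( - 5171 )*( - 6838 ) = - 2^1*7^1*13^1*263^1*433^1 * 5171^1 = - 107174032238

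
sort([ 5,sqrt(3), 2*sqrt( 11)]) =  [sqrt( 3) , 5,2 *sqrt( 11)] 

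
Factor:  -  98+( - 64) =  - 162=-2^1*3^4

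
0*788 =0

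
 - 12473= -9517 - 2956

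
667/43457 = 667/43457 = 0.02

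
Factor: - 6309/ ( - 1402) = 2^ ( - 1 ) *3^2 = 9/2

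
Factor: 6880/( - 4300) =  - 8/5 = - 2^3*5^(  -  1)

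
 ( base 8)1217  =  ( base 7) 1624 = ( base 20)1CF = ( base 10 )655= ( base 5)10110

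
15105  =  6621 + 8484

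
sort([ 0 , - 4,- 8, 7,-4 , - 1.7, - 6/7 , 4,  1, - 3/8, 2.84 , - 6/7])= [ - 8, - 4, - 4,-1.7, - 6/7, -6/7, - 3/8,0,1,2.84 , 4,7]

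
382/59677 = 382/59677  =  0.01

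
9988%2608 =2164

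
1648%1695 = 1648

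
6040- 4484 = 1556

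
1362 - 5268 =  - 3906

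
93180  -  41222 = 51958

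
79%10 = 9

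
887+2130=3017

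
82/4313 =82/4313 = 0.02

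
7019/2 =7019/2 = 3509.50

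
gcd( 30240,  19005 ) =105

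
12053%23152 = 12053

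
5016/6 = 836 = 836.00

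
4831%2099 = 633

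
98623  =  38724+59899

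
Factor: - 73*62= - 4526   =  -2^1 * 31^1*73^1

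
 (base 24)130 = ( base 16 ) 288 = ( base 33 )JL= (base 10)648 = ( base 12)460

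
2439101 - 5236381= - 2797280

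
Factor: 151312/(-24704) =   -  2^ (  -  3 ) * 7^2 = - 49/8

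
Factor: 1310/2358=3^( - 2 )* 5^1= 5/9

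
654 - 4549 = - 3895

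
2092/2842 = 1046/1421 = 0.74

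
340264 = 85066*4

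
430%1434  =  430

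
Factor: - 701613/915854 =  - 2^(-1 )*3^2 * 11^1 * 19^1*61^( - 1 )* 373^1 * 7507^( - 1)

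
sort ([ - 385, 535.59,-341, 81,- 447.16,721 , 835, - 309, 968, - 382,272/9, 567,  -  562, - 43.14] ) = [ - 562, - 447.16, - 385, - 382, - 341, - 309, - 43.14,272/9,81, 535.59, 567, 721, 835, 968]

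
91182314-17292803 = 73889511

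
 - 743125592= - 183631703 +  - 559493889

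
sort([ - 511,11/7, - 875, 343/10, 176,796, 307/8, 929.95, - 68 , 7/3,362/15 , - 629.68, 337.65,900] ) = [ - 875,-629.68, - 511, - 68,11/7, 7/3, 362/15,343/10, 307/8, 176,337.65,796, 900,929.95]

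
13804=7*1972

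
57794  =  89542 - 31748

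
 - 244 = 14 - 258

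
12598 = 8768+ 3830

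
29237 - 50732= - 21495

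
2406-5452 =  - 3046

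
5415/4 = 1353 + 3/4  =  1353.75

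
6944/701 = 6944/701 = 9.91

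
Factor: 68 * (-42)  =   - 2856  =  - 2^3*3^1 *7^1*17^1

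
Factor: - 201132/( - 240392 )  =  2^(  -  1) * 3^2*37^1 * 199^( - 1 )  =  333/398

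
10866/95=114+ 36/95 = 114.38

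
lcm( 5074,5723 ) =492178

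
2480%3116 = 2480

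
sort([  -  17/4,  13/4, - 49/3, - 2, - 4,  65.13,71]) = [ - 49/3, - 17/4, - 4,-2,13/4,65.13,71]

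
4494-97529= - 93035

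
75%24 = 3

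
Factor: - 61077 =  - 3^1*20359^1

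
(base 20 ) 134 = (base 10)464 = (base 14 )252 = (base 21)112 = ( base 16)1d0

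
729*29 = 21141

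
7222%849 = 430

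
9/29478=3/9826 = 0.00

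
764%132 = 104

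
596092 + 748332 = 1344424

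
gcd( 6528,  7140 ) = 204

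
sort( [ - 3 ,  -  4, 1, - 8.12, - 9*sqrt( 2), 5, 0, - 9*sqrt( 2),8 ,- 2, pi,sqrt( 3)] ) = [ - 9 *sqrt ( 2), -9*sqrt ( 2 ), - 8.12 , - 4, - 3, - 2 , 0, 1,sqrt( 3 ) , pi, 5,  8]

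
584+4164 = 4748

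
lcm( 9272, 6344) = 120536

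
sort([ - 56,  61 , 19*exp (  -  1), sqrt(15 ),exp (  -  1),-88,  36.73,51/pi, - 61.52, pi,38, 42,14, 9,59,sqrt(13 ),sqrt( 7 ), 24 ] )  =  [-88,  -  61.52,-56,exp( - 1) , sqrt(7), pi,sqrt( 13),  sqrt(15), 19 * exp( - 1), 9, 14,51/pi,24, 36.73, 38,42, 59,61 ] 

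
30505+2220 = 32725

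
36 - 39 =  - 3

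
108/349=108/349 =0.31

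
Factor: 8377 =8377^1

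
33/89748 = 11/29916 = 0.00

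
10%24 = 10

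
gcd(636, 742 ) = 106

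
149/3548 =149/3548 = 0.04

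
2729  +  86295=89024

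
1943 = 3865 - 1922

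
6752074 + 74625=6826699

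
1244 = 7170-5926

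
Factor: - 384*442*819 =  - 2^8 *3^3*7^1*13^2*17^1 = - 139007232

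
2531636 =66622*38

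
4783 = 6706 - 1923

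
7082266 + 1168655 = 8250921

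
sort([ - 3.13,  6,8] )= [ - 3.13, 6, 8 ] 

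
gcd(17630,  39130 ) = 430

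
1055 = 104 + 951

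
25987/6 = 25987/6 =4331.17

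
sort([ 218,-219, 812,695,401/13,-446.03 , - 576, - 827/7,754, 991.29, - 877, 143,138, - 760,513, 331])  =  [ - 877, - 760, - 576 , -446.03, - 219, - 827/7,401/13, 138 , 143,218,331,513 , 695,754,812,991.29 ]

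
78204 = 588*133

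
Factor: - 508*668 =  - 2^4*127^1*167^1 = - 339344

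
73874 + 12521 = 86395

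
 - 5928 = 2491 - 8419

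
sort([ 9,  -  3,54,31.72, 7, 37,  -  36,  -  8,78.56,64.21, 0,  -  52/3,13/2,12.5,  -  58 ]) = [ - 58, - 36, - 52/3, - 8,  -  3,0, 13/2, 7,  9,12.5,31.72,  37,54, 64.21,78.56]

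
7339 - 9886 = - 2547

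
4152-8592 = - 4440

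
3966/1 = 3966 = 3966.00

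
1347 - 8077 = - 6730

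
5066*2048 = 10375168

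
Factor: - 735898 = - 2^1*367949^1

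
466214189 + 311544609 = 777758798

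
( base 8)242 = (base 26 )66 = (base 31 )57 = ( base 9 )200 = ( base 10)162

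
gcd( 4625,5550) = 925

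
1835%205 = 195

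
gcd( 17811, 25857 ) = 9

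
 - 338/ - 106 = 169/53 = 3.19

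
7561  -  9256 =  - 1695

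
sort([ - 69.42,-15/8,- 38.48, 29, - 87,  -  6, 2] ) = [ - 87, - 69.42,  -  38.48,-6, - 15/8, 2,  29]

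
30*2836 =85080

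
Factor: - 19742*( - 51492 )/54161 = 1016555064/54161 = 2^3* 3^1*7^1*41^(-1)* 613^1*1321^( - 1)*9871^1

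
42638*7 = 298466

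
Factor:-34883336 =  - 2^3*4360417^1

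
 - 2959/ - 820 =3+499/820 =3.61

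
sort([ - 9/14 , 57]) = [-9/14, 57]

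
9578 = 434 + 9144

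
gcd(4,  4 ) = 4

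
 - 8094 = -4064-4030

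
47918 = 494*97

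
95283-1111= 94172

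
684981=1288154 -603173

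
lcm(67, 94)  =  6298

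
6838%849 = 46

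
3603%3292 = 311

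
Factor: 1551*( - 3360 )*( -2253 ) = 2^5*3^3*5^1*7^1*11^1*47^1*751^1= 11741194080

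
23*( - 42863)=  - 985849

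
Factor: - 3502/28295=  - 2^1*5^( - 1)*17^1* 103^1 *5659^(-1 )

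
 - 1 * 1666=-1666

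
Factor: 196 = 2^2*7^2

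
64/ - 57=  - 2 + 50/57 = -1.12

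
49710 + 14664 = 64374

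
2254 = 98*23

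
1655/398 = 4 +63/398 = 4.16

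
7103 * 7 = 49721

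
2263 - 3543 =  - 1280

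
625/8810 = 125/1762 =0.07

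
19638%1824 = 1398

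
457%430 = 27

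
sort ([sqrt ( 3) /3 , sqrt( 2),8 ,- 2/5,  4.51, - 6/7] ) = [ - 6/7, - 2/5,sqrt( 3) /3,sqrt( 2 ),4.51,8 ] 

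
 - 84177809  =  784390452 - 868568261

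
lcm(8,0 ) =0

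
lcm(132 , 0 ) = 0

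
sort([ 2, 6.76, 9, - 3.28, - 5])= [ - 5, - 3.28, 2, 6.76,9]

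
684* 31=21204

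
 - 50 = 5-55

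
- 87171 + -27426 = -114597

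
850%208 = 18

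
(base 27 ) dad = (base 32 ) 9h0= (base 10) 9760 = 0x2620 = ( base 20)1480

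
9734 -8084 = 1650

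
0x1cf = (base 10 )463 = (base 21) 111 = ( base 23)K3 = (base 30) FD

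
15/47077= 15/47077 = 0.00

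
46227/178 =46227/178= 259.70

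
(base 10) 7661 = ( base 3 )101111202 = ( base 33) 715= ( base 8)16755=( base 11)5835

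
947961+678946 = 1626907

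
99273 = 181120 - 81847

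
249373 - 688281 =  - 438908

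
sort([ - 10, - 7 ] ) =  [-10,- 7] 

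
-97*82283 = - 7981451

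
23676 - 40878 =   -  17202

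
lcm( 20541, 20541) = 20541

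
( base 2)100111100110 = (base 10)2534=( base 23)4I4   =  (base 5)40114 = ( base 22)554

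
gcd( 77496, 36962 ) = 2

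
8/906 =4/453  =  0.01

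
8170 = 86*95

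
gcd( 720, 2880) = 720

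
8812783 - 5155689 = 3657094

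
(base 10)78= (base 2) 1001110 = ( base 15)53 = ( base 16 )4E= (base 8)116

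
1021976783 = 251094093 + 770882690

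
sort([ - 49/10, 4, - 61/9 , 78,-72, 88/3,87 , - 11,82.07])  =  [ - 72, - 11, - 61/9, - 49/10,4, 88/3, 78, 82.07,87]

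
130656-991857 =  - 861201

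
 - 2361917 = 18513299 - 20875216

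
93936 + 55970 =149906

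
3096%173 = 155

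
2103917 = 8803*239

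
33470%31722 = 1748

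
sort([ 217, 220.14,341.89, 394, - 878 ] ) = [ -878 , 217,220.14, 341.89, 394 ]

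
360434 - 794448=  - 434014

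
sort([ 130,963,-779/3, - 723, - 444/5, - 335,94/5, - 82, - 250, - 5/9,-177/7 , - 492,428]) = [ - 723, - 492,-335,  -  779/3, - 250, - 444/5,  -  82 ,  -  177/7, - 5/9,  94/5,130,428,963]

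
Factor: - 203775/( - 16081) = 3^1*5^2*11^1*19^1*1237^(- 1 ) =15675/1237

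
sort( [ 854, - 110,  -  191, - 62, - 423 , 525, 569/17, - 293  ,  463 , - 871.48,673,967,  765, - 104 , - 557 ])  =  [ -871.48,  -  557,  -  423,  -  293, - 191,-110 , - 104,  -  62,569/17,463, 525,  673,765,  854, 967 ]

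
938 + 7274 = 8212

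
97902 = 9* 10878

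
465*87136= 40518240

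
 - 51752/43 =-1204+ 20/43= - 1203.53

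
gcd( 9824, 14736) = 4912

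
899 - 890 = 9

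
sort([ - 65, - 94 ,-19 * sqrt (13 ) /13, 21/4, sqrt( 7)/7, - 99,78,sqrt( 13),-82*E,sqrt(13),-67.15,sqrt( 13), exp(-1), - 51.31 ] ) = [  -  82*E, - 99,- 94, - 67.15, - 65, - 51.31, - 19*sqrt( 13)/13, exp( - 1), sqrt(7)/7 , sqrt( 13 ),sqrt(13),sqrt( 13),21/4,78]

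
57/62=57/62 = 0.92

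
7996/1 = 7996 = 7996.00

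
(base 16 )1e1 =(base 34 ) e5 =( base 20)141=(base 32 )f1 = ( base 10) 481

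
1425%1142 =283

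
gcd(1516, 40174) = 758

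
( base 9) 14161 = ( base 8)22615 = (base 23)i3m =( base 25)F9D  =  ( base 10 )9613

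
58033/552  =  58033/552 =105.13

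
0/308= 0 = 0.00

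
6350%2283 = 1784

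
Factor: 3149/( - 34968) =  - 2^(-3 )*3^( - 1)*31^(  -  1 )*67^1 =- 67/744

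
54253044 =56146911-1893867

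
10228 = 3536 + 6692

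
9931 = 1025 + 8906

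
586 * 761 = 445946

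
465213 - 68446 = 396767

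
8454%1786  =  1310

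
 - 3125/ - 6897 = 3125/6897 = 0.45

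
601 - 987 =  - 386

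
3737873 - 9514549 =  - 5776676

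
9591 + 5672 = 15263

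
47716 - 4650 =43066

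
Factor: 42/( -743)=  - 2^1*3^1*7^1 *743^(  -  1)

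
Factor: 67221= 3^2 * 7^1 * 11^1*97^1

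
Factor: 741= 3^1*13^1*19^1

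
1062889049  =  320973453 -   -  741915596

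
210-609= - 399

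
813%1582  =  813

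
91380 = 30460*3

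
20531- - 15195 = 35726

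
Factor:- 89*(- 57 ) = 3^1*19^1*89^1 = 5073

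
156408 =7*22344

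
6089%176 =105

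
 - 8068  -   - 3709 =  -  4359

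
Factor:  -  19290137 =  - 19290137^1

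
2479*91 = 225589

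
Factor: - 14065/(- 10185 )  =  3^( - 1) *7^( - 1 )*29^1 = 29/21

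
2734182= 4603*594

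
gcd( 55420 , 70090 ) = 1630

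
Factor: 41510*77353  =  3210923030 = 2^1*5^1*7^1*103^1*593^1 *751^1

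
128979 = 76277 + 52702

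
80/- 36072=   -  10/4509 = -0.00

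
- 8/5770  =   - 1+2881/2885 = - 0.00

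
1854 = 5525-3671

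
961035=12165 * 79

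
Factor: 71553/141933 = 61/121 = 11^(-2)*61^1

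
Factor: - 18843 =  - 3^1* 11^1 * 571^1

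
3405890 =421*8090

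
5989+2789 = 8778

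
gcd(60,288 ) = 12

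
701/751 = 701/751 = 0.93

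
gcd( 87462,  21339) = 9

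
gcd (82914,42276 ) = 78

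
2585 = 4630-2045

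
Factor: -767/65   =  -59/5 = -  5^( - 1)*59^1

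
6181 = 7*883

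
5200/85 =1040/17 =61.18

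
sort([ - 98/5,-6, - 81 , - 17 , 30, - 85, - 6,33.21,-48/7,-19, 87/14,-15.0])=[ - 85, - 81, - 98/5,- 19, - 17, - 15.0, - 48/7, - 6, - 6 , 87/14, 30 , 33.21]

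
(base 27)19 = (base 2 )100100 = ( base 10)36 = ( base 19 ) 1h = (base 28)18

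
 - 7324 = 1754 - 9078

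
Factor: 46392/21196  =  2^1*3^1*7^(- 1)*757^( - 1)*1933^1 = 11598/5299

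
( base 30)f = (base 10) 15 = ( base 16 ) F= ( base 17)F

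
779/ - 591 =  - 2  +  403/591 = -1.32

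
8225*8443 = 69443675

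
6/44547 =2/14849 =0.00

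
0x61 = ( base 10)97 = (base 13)76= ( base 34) 2t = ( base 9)117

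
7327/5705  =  7327/5705  =  1.28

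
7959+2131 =10090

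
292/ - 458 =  - 1  +  83/229 =-  0.64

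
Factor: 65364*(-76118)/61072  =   - 2^( - 1)*3^1*7^1*11^(  -  1)*13^1*347^(-1)*419^1* 5437^1= -621922119/7634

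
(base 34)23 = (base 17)43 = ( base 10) 71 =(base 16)47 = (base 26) 2J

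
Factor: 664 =2^3*83^1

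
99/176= 9/16= 0.56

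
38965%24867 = 14098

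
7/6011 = 7/6011 = 0.00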